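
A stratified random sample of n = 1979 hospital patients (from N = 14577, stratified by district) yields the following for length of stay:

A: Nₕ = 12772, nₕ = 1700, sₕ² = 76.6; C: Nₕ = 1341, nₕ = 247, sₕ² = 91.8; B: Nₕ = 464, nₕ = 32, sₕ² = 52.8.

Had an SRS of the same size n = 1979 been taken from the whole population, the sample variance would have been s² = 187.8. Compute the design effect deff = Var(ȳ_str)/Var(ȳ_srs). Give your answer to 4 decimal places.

Var(ȳ_str) = Σ Wₕ²(1−fₕ)sₕ²/nₕ with Wₕ = Nₕ/14577:
  A: (12772/14577)²·(1−1700/12772)·76.6/1700 = 0.02998669
  C: (1341/14577)²·(1−247/1341)·91.8/247 = 0.0025659933
  B: (464/14577)²·(1−32/464)·52.8/32 = 0.0015565009
  → Var(ȳ_str) = 0.034109184.
Var(ȳ_srs) = (1 − 1979/14577)·187.8/1979 = 0.082013103.
deff = 0.034109184 / 0.082013103 = 0.4159.

0.4159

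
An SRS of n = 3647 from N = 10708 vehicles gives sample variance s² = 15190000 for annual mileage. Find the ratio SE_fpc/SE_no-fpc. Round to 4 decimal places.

0.8120

f = n/N = 3647/10708 = 0.34058648.
SE_no-fpc = √(s²/n) = 64.537332; SE_fpc = √((1−f)s²/n) = 52.407076.
Ratio = √(1−f) = 0.81204281.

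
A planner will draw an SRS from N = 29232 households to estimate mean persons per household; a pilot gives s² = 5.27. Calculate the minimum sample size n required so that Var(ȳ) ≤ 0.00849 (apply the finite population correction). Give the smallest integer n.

Without fpc, n₀ = s²/D = 5.27/0.00849 = 620.7303.
With fpc, (1 − n/N)·s²/n ≤ D requires n ≥ n₀/(1 + n₀/N) = 620.7303/(1 + 620.7303/29232) = 607.8234.
Rounding up, n = 608.

608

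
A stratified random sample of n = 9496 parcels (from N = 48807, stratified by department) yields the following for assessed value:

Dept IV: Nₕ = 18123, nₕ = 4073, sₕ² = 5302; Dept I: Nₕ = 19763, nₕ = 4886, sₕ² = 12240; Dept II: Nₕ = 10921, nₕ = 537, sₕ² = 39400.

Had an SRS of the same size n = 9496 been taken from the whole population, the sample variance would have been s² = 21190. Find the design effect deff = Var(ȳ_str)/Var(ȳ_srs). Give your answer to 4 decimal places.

2.1929

Var(ȳ_str) = Σ Wₕ²(1−fₕ)sₕ²/nₕ with Wₕ = Nₕ/48807:
  Dept IV: (18123/48807)²·(1−4073/18123)·5302/4073 = 0.13914497
  Dept I: (19763/48807)²·(1−4886/19763)·12240/4886 = 0.30919464
  Dept II: (10921/48807)²·(1−537/10921)·39400/537 = 3.4928891
  → Var(ȳ_str) = 3.9412287.
Var(ȳ_srs) = (1 − 9496/48807)·21190/9496 = 1.7973068.
deff = 3.9412287 / 1.7973068 = 2.1929.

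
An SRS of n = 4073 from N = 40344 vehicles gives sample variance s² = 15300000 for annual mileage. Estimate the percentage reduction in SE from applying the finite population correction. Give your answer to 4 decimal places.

f = n/N = 4073/40344 = 0.10095677.
SE_no-fpc = √(s²/n) = 61.289843; SE_fpc = √((1−f)s²/n) = 58.113736.
Ratio = √(1−f) = 0.94817890. Reduction = 100·(1 − 0.94817890) = 5.1821%.

5.1821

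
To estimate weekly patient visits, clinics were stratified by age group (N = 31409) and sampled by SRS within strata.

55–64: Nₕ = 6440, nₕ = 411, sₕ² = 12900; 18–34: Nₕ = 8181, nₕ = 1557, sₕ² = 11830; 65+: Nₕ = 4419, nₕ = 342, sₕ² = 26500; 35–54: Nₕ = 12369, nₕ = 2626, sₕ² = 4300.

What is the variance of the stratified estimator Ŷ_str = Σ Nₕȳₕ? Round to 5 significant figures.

3.2237 × 10^9

Var(Ŷ_str) = Σₕ Nₕ²(1 − fₕ)sₕ²/nₕ.
55–64: 6440²·(1 − 411/6440)·12900/411 = 1.2186501 × 10^9.
18–34: 8181²·(1 − 1557/8181)·11830/1557 = 4.117398 × 10^8.
65+: 4419²·(1 − 342/4419)·26500/342 = 1.395997 × 10^9.
35–54: 12369²·(1 − 2626/12369)·4300/2626 = 1.9733359 × 10^8.
Sum = 3.2237205 × 10^9.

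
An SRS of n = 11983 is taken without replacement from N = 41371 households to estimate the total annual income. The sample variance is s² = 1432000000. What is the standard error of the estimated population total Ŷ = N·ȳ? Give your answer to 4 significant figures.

1.205 × 10^7

Var(Ŷ) = N²·Var(ȳ) = N²·(1 − n/N)·s²/n.
f = 11983/41371 = 0.28964734; Var(ȳ) = 0.71035266·1432000000/11983 = 84889.01.
Var(Ŷ) = 41371² · 84889.01 = 1.452926 × 10^14.
SE(Ŷ) = √(1.452926 × 10^14) = 1.205 × 10^7.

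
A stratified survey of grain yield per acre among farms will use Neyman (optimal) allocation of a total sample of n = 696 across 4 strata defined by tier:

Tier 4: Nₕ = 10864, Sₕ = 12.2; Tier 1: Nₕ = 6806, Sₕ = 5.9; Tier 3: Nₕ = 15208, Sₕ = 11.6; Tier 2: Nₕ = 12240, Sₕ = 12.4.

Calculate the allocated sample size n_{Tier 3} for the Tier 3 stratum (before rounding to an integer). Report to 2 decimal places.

Neyman allocation: nₕ = n·NₕSₕ / Σⱼ NⱼSⱼ.
Σ NⱼSⱼ = 10864·12.2 + 6806·5.9 + 15208·11.6 + 12240·12.4 = 500885.
n_{Tier 3} = 696·15208·11.6 / 500885 = 245.13.

245.13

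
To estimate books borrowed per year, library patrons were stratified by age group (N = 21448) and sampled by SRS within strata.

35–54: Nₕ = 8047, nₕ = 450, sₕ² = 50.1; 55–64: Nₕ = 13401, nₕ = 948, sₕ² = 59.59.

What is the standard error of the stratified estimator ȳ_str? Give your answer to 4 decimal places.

Var(ȳ_str) = Σₕ Wₕ²(1 − fₕ)sₕ²/nₕ with Wₕ = Nₕ/N, N = 21448.
35–54: Wₕ = 0.37518650; term = 0.37518650²·(1 − 0.05592146)·50.1/450 = 0.014795435.
55–64: Wₕ = 0.62481350; term = 0.62481350²·(1 − 0.07074099)·59.59/948 = 0.022803559.
Sum = 0.037598994.
SE = √(0.037598994) = 0.1939.

0.1939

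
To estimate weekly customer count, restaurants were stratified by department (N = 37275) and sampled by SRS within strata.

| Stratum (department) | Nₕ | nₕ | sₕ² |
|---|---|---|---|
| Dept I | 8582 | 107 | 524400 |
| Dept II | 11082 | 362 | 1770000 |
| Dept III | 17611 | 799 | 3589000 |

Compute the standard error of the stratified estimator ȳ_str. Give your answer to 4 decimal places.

40.3955

Var(ȳ_str) = Σₕ Wₕ²(1 − fₕ)sₕ²/nₕ with Wₕ = Nₕ/N, N = 37275.
Dept I: Wₕ = 0.23023474; term = 0.23023474²·(1 − 0.01246796)·524400/107 = 256.54988.
Dept II: Wₕ = 0.29730382; term = 0.29730382²·(1 − 0.03266558)·1770000/362 = 418.06357.
Dept III: Wₕ = 0.47246144; term = 0.47246144²·(1 − 0.04536937)·3589000/799 = 957.18255.
Sum = 1631.796.
SE = √(1631.796) = 40.3955.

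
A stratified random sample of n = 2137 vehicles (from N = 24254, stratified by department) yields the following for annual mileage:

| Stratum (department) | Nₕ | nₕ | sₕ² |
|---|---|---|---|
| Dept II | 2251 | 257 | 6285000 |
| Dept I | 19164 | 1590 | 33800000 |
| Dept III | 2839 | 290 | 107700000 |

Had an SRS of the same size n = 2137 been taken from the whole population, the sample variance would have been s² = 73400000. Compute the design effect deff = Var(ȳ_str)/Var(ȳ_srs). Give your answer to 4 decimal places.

Var(ȳ_str) = Σ Wₕ²(1−fₕ)sₕ²/nₕ with Wₕ = Nₕ/24254:
  Dept II: (2251/24254)²·(1−257/2251)·6285000/257 = 186.5976
  Dept I: (19164/24254)²·(1−1590/19164)·33800000/1590 = 12170.533
  Dept III: (2839/24254)²·(1−290/2839)·107700000/290 = 4568.6321
  → Var(ȳ_str) = 16925.763.
Var(ȳ_srs) = (1 − 2137/24254)·73400000/2137 = 31320.911.
deff = 16925.763 / 31320.911 = 0.5404.

0.5404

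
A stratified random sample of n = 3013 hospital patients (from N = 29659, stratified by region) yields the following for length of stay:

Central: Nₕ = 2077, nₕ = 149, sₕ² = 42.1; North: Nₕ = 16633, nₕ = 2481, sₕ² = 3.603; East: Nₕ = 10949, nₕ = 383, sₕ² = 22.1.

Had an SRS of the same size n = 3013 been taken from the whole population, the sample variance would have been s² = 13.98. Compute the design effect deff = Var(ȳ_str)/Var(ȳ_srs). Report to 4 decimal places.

Var(ȳ_str) = Σ Wₕ²(1−fₕ)sₕ²/nₕ with Wₕ = Nₕ/29659:
  Central: (2077/29659)²·(1−149/2077)·42.1/149 = 0.0012862528
  North: (16633/29659)²·(1−2481/16633)·3.603/2481 = 3.8860904 × 10^-4
  East: (10949/29659)²·(1−383/10949)·22.1/383 = 0.007588668
  → Var(ȳ_str) = 0.0092635298.
Var(ȳ_srs) = (1 − 3013/29659)·13.98/3013 = 0.004168536.
deff = 0.0092635298 / 0.004168536 = 2.2223.

2.2223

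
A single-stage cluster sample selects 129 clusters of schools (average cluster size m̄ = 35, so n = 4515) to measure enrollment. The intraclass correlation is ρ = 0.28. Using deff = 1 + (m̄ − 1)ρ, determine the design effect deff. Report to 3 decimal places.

10.520

deff = 1 + (35 − 1)·0.28 = 1 + 9.52 = 10.52.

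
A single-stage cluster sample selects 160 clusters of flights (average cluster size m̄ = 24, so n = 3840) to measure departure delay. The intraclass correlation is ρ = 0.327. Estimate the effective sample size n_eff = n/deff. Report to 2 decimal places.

450.65

deff = 1 + (24 − 1)·0.327 = 1 + 7.521 = 8.521.
n_eff = 3840 / 8.521 = 450.65.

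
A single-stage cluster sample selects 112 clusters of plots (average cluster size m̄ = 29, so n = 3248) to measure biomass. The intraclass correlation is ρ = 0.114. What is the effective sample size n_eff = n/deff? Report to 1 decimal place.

774.8

deff = 1 + (29 − 1)·0.114 = 1 + 3.192 = 4.192.
n_eff = 3248 / 4.192 = 774.8.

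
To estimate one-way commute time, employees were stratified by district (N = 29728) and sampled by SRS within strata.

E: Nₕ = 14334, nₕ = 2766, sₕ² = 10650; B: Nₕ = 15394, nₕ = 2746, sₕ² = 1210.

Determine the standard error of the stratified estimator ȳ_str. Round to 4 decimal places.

0.9053

Var(ȳ_str) = Σₕ Wₕ²(1 − fₕ)sₕ²/nₕ with Wₕ = Nₕ/N, N = 29728.
E: Wₕ = 0.48217169; term = 0.48217169²·(1 − 0.19296777)·10650/2766 = 0.72242327.
B: Wₕ = 0.51782831; term = 0.51782831²·(1 − 0.17838119)·1210/2746 = 0.097079335.
Sum = 0.81950261.
SE = √(0.81950261) = 0.9053.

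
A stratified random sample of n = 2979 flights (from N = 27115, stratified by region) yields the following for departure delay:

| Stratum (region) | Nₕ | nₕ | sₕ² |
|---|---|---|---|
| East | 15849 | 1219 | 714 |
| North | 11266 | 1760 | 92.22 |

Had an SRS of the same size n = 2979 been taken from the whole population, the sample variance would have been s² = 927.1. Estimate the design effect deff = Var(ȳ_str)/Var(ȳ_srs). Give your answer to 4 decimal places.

0.6944

Var(ȳ_str) = Σ Wₕ²(1−fₕ)sₕ²/nₕ with Wₕ = Nₕ/27115:
  East: (15849/27115)²·(1−1219/15849)·714/1219 = 0.18472322
  North: (11266/27115)²·(1−1760/11266)·92.22/1760 = 0.0076323941
  → Var(ȳ_str) = 0.19235561.
Var(ȳ_srs) = (1 − 2979/27115)·927.1/2979 = 0.27702041.
deff = 0.19235561 / 0.27702041 = 0.6944.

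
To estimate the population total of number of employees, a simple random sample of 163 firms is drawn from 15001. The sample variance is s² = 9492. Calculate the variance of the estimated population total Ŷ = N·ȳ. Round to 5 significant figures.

Var(Ŷ) = N²·Var(ȳ) = N²·(1 − n/N)·s²/n.
f = 163/15001 = 0.01086594; Var(ȳ) = 0.98913406·9492/163 = 57.600371.
Var(Ŷ) = 15001² · 57.600371 = 1.2961812 × 10^10.

1.2962 × 10^10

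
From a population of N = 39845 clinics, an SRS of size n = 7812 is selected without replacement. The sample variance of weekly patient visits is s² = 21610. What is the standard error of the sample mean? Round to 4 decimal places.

Under SRS without replacement, Var(ȳ) = (1 − f)·s²/n with f = n/N = 7812/39845 = 0.19605973.
Var(ȳ) = (1 − 0.19605973)·21610/7812 = 0.80394027·2.766257 = 2.2239054.
SE(ȳ) = √(2.2239054) = 1.4913.

1.4913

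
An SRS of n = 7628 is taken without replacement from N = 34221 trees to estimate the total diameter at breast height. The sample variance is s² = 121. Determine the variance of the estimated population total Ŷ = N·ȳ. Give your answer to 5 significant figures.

1.4436 × 10^7

Var(Ŷ) = N²·Var(ȳ) = N²·(1 − n/N)·s²/n.
f = 7628/34221 = 0.22290406; Var(ȳ) = 0.77709594·121/7628 = 0.012326771.
Var(Ŷ) = 34221² · 0.012326771 = 1.4435596 × 10^7.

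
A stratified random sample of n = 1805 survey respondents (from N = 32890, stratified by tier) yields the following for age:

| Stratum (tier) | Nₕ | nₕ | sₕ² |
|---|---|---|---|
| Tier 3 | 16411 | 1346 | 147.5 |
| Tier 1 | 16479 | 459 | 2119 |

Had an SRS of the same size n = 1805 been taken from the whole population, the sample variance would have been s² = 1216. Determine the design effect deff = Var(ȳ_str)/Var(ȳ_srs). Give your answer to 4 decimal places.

1.8088

Var(ȳ_str) = Σ Wₕ²(1−fₕ)sₕ²/nₕ with Wₕ = Nₕ/32890:
  Tier 3: (16411/32890)²·(1−1346/16411)·147.5/1346 = 0.025045136
  Tier 1: (16479/32890)²·(1−459/16479)·2119/459 = 1.1266367
  → Var(ȳ_str) = 1.1516818.
Var(ȳ_srs) = (1 − 1805/32890)·1216/1805 = 0.63671249.
deff = 1.1516818 / 0.63671249 = 1.8088.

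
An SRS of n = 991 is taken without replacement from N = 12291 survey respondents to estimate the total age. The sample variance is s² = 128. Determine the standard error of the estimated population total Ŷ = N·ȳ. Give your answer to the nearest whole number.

4235

Var(Ŷ) = N²·Var(ȳ) = N²·(1 − n/N)·s²/n.
f = 991/12291 = 0.08062810; Var(ȳ) = 0.91937190·128/991 = 0.11874834.
Var(Ŷ) = 12291² · 0.11874834 = 1.7939155 × 10^7.
SE(Ŷ) = √(1.7939155 × 10^7) = 4235.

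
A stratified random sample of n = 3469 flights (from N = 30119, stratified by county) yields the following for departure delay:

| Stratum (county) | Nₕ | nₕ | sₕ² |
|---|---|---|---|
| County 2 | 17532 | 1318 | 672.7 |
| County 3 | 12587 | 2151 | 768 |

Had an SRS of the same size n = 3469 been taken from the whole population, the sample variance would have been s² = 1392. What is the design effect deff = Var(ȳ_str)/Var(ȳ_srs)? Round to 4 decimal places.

Var(ȳ_str) = Σ Wₕ²(1−fₕ)sₕ²/nₕ with Wₕ = Nₕ/30119:
  County 2: (17532/30119)²·(1−1318/17532)·672.7/1318 = 0.15993612
  County 3: (12587/30119)²·(1−2151/12587)·768/2151 = 0.051700651
  → Var(ȳ_str) = 0.21163677.
Var(ȳ_srs) = (1 − 3469/30119)·1392/3469 = 0.3550517.
deff = 0.21163677 / 0.3550517 = 0.5961.

0.5961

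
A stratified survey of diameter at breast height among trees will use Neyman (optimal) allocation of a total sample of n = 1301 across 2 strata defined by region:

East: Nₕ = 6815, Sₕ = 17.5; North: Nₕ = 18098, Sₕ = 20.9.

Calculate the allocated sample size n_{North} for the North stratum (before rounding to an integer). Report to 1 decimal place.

Neyman allocation: nₕ = n·NₕSₕ / Σⱼ NⱼSⱼ.
Σ NⱼSⱼ = 6815·17.5 + 18098·20.9 = 497510.7.
n_{North} = 1301·18098·20.9 / 497510.7 = 989.1.

989.1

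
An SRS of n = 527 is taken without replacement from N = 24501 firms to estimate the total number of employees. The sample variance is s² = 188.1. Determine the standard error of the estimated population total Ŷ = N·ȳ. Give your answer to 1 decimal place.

Var(Ŷ) = N²·Var(ȳ) = N²·(1 − n/N)·s²/n.
f = 527/24501 = 0.02150933; Var(ȳ) = 0.97849067·188.1/527 = 0.34924876.
Var(Ŷ) = 24501² · 0.34924876 = 2.0965368 × 10^8.
SE(Ŷ) = √(2.0965368 × 10^8) = 14479.4.

14479.4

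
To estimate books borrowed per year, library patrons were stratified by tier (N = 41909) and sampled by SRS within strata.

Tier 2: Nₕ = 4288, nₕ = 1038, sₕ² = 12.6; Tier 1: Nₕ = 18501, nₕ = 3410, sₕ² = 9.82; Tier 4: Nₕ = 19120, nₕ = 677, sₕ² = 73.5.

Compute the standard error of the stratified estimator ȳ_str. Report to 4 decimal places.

Var(ȳ_str) = Σₕ Wₕ²(1 − fₕ)sₕ²/nₕ with Wₕ = Nₕ/N, N = 41909.
Tier 2: Wₕ = 0.10231692; term = 0.10231692²·(1 − 0.24207090)·12.6/1038 = 9.6315622 × 10^-5.
Tier 1: Wₕ = 0.44145649; term = 0.44145649²·(1 − 0.18431436)·9.82/3410 = 4.5777886 × 10^-4.
Tier 4: Wₕ = 0.45622659; term = 0.45622659²·(1 − 0.03540795)·73.5/677 = 0.021797341.
Sum = 0.022351435.
SE = √(0.022351435) = 0.1495.

0.1495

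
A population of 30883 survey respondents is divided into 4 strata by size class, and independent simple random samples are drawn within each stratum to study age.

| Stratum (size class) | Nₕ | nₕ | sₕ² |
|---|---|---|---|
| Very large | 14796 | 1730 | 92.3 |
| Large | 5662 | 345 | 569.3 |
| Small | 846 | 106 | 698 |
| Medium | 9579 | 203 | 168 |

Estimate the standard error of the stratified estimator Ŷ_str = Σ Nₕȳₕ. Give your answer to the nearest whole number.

11766

Var(Ŷ_str) = Σₕ Nₕ²(1 − fₕ)sₕ²/nₕ.
Very large: 14796²·(1 − 1730/14796)·92.3/1730 = 1.0314367 × 10^7.
Large: 5662²·(1 − 345/5662)·569.3/345 = 4.9677372 × 10^7.
Small: 846²·(1 − 106/846)·698/106 = 4.1224143 × 10^6.
Medium: 9579²·(1 − 203/9579)·168/203 = 7.4327755 × 10^7.
Sum = 1.3844191 × 10^8.
SE = √(1.3844191 × 10^8) = 11766.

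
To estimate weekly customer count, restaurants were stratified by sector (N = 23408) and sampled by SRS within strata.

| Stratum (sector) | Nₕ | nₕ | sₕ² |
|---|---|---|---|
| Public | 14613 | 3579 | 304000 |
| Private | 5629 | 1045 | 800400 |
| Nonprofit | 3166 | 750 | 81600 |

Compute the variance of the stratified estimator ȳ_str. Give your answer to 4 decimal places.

62.5833

Var(ȳ_str) = Σₕ Wₕ²(1 − fₕ)sₕ²/nₕ with Wₕ = Nₕ/N, N = 23408.
Public: Wₕ = 0.62427375; term = 0.62427375²·(1 − 0.24491891)·304000/3579 = 24.995143.
Private: Wₕ = 0.24047334; term = 0.24047334²·(1 − 0.18564576)·800400/1045 = 36.069326.
Nonprofit: Wₕ = 0.13525290; term = 0.13525290²·(1 − 0.23689198)·81600/750 = 1.5188263.
Sum = 62.583295.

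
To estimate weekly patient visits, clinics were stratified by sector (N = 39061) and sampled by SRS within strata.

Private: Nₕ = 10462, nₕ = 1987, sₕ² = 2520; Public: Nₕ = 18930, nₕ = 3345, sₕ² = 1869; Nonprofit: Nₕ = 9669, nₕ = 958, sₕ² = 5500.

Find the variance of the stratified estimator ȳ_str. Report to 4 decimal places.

Var(ȳ_str) = Σₕ Wₕ²(1 − fₕ)sₕ²/nₕ with Wₕ = Nₕ/N, N = 39061.
Private: Wₕ = 0.26783748; term = 0.26783748²·(1 − 0.18992544)·2520/1987 = 0.073700491.
Public: Wₕ = 0.48462661; term = 0.48462661²·(1 − 0.17670365)·1869/3345 = 0.10803983.
Nonprofit: Wₕ = 0.24753591; term = 0.24753591²·(1 − 0.09907953)·5500/958 = 0.31692758.
Sum = 0.4986679.

0.4987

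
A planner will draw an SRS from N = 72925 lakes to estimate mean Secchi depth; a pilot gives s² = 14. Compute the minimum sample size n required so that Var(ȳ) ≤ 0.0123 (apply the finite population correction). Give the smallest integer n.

1121

Without fpc, n₀ = s²/D = 14/0.0123 = 1138.2114.
With fpc, (1 − n/N)·s²/n ≤ D requires n ≥ n₀/(1 + n₀/N) = 1138.2114/(1 + 1138.2114/72925) = 1120.7192.
Rounding up, n = 1121.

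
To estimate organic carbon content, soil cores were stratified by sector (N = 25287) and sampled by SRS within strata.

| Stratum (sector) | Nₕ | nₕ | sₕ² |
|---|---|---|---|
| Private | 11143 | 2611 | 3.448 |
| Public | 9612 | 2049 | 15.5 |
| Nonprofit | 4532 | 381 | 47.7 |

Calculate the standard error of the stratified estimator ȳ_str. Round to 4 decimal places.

Var(ȳ_str) = Σₕ Wₕ²(1 − fₕ)sₕ²/nₕ with Wₕ = Nₕ/N, N = 25287.
Private: Wₕ = 0.44066121; term = 0.44066121²·(1 − 0.23431751)·3.448/2611 = 1.963445 × 10^-4.
Public: Wₕ = 0.38011627; term = 0.38011627²·(1 − 0.21317104)·15.5/2049 = 8.6000898 × 10^-4.
Nonprofit: Wₕ = 0.17922253; term = 0.17922253²·(1 − 0.08406884)·47.7/381 = 0.0036833367.
Sum = 0.0047396902.
SE = √(0.0047396902) = 0.0688.

0.0688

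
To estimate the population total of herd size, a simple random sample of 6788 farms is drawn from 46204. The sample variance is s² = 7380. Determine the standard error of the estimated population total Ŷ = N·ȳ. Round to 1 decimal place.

Var(Ŷ) = N²·Var(ȳ) = N²·(1 − n/N)·s²/n.
f = 6788/46204 = 0.14691369; Var(ȳ) = 0.85308631·7380/6788 = 0.9274863.
Var(Ŷ) = 46204² · 0.9274863 = 1.9800067 × 10^9.
SE(Ŷ) = √(1.9800067 × 10^9) = 44497.3.

44497.3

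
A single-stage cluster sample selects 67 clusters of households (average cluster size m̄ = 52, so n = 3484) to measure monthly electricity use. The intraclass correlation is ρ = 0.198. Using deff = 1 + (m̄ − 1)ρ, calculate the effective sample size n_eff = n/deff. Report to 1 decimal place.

deff = 1 + (52 − 1)·0.198 = 1 + 10.098 = 11.098.
n_eff = 3484 / 11.098 = 313.9.

313.9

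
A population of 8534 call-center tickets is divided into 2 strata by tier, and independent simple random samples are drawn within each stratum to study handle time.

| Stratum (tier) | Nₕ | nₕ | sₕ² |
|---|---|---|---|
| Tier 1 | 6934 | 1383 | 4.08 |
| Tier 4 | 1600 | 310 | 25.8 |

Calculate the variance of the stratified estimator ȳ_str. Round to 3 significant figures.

0.00392

Var(ȳ_str) = Σₕ Wₕ²(1 − fₕ)sₕ²/nₕ with Wₕ = Nₕ/N, N = 8534.
Tier 1: Wₕ = 0.81251465; term = 0.81251465²·(1 − 0.19945198)·4.08/1383 = 0.0015591495.
Tier 4: Wₕ = 0.18748535; term = 0.18748535²·(1 − 0.19375000)·25.8/310 = 0.0023586442.
Sum = 0.0039177937.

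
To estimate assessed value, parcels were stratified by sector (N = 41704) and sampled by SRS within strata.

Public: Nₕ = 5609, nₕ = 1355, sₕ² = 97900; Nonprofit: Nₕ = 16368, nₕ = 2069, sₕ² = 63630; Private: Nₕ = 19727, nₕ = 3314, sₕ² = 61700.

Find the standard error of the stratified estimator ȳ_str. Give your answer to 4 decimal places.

2.9319

Var(ȳ_str) = Σₕ Wₕ²(1 − fₕ)sₕ²/nₕ with Wₕ = Nₕ/N, N = 41704.
Public: Wₕ = 0.13449549; term = 0.13449549²·(1 − 0.24157604)·97900/1355 = 0.99122192.
Nonprofit: Wₕ = 0.39248034; term = 0.39248034²·(1 − 0.12640518)·63630/2069 = 4.1385413.
Private: Wₕ = 0.47302417; term = 0.47302417²·(1 − 0.16799311)·61700/3314 = 3.4659816.
Sum = 8.5957448.
SE = √(8.5957448) = 2.9319.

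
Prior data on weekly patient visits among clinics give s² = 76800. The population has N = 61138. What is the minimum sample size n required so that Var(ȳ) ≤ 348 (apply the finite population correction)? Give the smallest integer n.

220

Without fpc, n₀ = s²/D = 76800/348 = 220.6897.
With fpc, (1 − n/N)·s²/n ≤ D requires n ≥ n₀/(1 + n₀/N) = 220.6897/(1 + 220.6897/61138) = 219.8959.
Rounding up, n = 220.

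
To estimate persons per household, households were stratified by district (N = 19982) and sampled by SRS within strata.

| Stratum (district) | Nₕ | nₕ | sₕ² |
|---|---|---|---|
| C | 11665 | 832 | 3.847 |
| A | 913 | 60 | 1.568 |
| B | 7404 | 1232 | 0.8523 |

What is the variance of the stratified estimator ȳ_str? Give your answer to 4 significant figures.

0.001594

Var(ȳ_str) = Σₕ Wₕ²(1 − fₕ)sₕ²/nₕ with Wₕ = Nₕ/N, N = 19982.
C: Wₕ = 0.58377540; term = 0.58377540²·(1 − 0.07132447)·3.847/832 = 0.001463371.
A: Wₕ = 0.04569112; term = 0.04569112²·(1 − 0.06571742)·1.568/60 = 5.0972591 × 10^-5.
B: Wₕ = 0.37053348; term = 0.37053348²·(1 − 0.16639654)·0.8523/1232 = 7.9176482 × 10^-5.
Sum = 0.0015935201.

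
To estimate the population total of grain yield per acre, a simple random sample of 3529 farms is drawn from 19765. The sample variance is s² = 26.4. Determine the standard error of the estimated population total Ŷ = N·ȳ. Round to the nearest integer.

Var(Ŷ) = N²·Var(ȳ) = N²·(1 − n/N)·s²/n.
f = 3529/19765 = 0.17854794; Var(ȳ) = 0.82145206·26.4/3529 = 0.0061451784.
Var(Ŷ) = 19765² · 0.0061451784 = 2.4006461 × 10^6.
SE(Ŷ) = √(2.4006461 × 10^6) = 1549.

1549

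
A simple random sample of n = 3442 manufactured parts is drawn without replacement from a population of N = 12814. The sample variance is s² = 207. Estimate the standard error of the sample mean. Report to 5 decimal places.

0.20973

Under SRS without replacement, Var(ȳ) = (1 − f)·s²/n with f = n/N = 3442/12814 = 0.26861246.
Var(ȳ) = (1 − 0.26861246)·207/3442 = 0.73138754·0.060139454 = 0.043985247.
SE(ȳ) = √(0.043985247) = 0.20973.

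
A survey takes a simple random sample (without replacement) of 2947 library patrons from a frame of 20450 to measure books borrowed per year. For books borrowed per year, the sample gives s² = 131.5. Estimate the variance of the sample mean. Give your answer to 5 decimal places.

0.03819

Under SRS without replacement, Var(ȳ) = (1 − f)·s²/n with f = n/N = 2947/20450 = 0.14410758.
Var(ȳ) = (1 − 0.14410758)·131.5/2947 = 0.85589242·0.044621649 = 0.038191331.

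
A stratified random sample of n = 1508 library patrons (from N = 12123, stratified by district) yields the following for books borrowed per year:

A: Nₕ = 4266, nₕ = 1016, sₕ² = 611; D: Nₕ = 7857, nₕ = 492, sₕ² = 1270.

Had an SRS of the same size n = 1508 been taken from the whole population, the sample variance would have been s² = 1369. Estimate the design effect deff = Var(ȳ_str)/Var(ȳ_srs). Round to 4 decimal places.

1.3500

Var(ȳ_str) = Σ Wₕ²(1−fₕ)sₕ²/nₕ with Wₕ = Nₕ/12123:
  A: (4266/12123)²·(1−1016/4266)·611/1016 = 0.056732445
  D: (7857/12123)²·(1−492/7857)·1270/492 = 1.0163608
  → Var(ȳ_str) = 1.0730932.
Var(ȳ_srs) = (1 − 1508/12123)·1369/1508 = 0.79489909.
deff = 1.0730932 / 0.79489909 = 1.3500.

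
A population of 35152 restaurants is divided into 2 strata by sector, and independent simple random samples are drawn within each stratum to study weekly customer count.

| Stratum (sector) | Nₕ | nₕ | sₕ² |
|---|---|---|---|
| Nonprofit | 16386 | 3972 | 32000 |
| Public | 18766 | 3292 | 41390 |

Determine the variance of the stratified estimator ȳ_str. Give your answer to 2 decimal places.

Var(ȳ_str) = Σₕ Wₕ²(1 − fₕ)sₕ²/nₕ with Wₕ = Nₕ/N, N = 35152.
Nonprofit: Wₕ = 0.46614702; term = 0.46614702²·(1 − 0.24240205)·32000/3972 = 1.3262499.
Public: Wₕ = 0.53385298; term = 0.53385298²·(1 − 0.17542364)·41390/3292 = 2.9546757.
Sum = 4.2809256.

4.28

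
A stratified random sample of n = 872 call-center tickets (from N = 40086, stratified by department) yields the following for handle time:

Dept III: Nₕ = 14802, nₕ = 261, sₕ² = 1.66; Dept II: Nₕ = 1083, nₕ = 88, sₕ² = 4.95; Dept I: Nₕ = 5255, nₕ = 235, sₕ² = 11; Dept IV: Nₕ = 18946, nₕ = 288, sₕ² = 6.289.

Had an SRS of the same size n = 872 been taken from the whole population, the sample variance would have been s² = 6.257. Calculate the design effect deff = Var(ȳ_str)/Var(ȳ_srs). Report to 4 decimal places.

Var(ȳ_str) = Σ Wₕ²(1−fₕ)sₕ²/nₕ with Wₕ = Nₕ/40086:
  Dept III: (14802/40086)²·(1−261/14802)·1.66/261 = 8.5191607 × 10^-4
  Dept II: (1083/40086)²·(1−88/1083)·4.95/88 = 3.7721471 × 10^-5
  Dept I: (5255/40086)²·(1−235/5255)·11/235 = 7.6845036 × 10^-4
  Dept IV: (18946/40086)²·(1−288/18946)·6.289/288 = 0.0048038151
  → Var(ȳ_str) = 0.006461903.
Var(ȳ_srs) = (1 − 872/40086)·6.257/872 = 0.0070193693.
deff = 0.006461903 / 0.0070193693 = 0.9206.

0.9206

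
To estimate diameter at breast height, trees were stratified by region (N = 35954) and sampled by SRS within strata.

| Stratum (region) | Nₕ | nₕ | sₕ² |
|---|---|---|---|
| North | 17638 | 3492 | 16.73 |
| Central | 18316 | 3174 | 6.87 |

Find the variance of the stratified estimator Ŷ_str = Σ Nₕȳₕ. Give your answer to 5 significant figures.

Var(Ŷ_str) = Σₕ Nₕ²(1 − fₕ)sₕ²/nₕ.
North: 17638²·(1 − 3492/17638)·16.73/3492 = 1.1953765 × 10^6.
Central: 18316²·(1 − 3174/18316)·6.87/3174 = 600293.57.
Sum = 1.7956701 × 10^6.

1.7957 × 10^6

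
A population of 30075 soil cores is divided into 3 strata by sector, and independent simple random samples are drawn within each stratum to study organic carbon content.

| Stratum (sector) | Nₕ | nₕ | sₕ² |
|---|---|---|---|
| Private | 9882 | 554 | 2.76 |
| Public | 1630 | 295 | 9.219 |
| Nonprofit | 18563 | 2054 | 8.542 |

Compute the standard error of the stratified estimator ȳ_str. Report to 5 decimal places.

Var(ȳ_str) = Σₕ Wₕ²(1 − fₕ)sₕ²/nₕ with Wₕ = Nₕ/N, N = 30075.
Private: Wₕ = 0.32857855; term = 0.32857855²·(1 − 0.05606153)·2.76/554 = 5.0771668 × 10^-4.
Public: Wₕ = 0.05419784; term = 0.05419784²·(1 − 0.18098160)·9.219/295 = 7.5182956 × 10^-5.
Nonprofit: Wₕ = 0.61722361; term = 0.61722361²·(1 − 0.11065022)·8.542/2054 = 0.0014090188.
Sum = 0.0019919184.
SE = √(0.0019919184) = 0.04463.

0.04463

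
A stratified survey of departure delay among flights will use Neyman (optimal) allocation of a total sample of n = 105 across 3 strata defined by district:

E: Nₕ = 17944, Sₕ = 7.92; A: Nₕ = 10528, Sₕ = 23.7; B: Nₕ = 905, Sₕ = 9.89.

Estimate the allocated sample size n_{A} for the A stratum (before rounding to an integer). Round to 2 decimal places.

Neyman allocation: nₕ = n·NₕSₕ / Σⱼ NⱼSⱼ.
Σ NⱼSⱼ = 17944·7.92 + 10528·23.7 + 905·9.89 = 400580.53.
n_{A} = 105·10528·23.7 / 400580.53 = 65.40.

65.40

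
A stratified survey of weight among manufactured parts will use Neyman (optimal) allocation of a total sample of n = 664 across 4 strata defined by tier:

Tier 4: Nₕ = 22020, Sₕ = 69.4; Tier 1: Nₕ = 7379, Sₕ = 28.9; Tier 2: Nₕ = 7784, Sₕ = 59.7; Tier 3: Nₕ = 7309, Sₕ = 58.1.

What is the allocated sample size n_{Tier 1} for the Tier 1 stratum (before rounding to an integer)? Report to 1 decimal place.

Neyman allocation: nₕ = n·NₕSₕ / Σⱼ NⱼSⱼ.
Σ NⱼSⱼ = 22020·69.4 + 7379·28.9 + 7784·59.7 + 7309·58.1 = 2.6307988 × 10^6.
n_{Tier 1} = 664·7379·28.9 / (2.6307988 × 10^6) = 53.8.

53.8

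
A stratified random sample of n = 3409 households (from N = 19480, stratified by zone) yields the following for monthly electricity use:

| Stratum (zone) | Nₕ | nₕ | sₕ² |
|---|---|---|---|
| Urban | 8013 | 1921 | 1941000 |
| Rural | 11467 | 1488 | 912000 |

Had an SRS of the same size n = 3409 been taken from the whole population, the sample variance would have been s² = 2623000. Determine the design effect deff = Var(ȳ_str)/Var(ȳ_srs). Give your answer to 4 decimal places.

Var(ȳ_str) = Σ Wₕ²(1−fₕ)sₕ²/nₕ with Wₕ = Nₕ/19480:
  Urban: (8013/19480)²·(1−1921/8013)·1941000/1921 = 129.97963
  Rural: (11467/19480)²·(1−1488/11467)·912000/1488 = 184.8208
  → Var(ȳ_str) = 314.80043.
Var(ȳ_srs) = (1 − 3409/19480)·2623000/3409 = 634.78293.
deff = 314.80043 / 634.78293 = 0.4959.

0.4959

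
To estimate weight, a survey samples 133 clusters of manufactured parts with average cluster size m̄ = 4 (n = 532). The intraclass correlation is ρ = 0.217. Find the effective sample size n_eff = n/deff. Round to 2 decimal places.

deff = 1 + (4 − 1)·0.217 = 1 + 0.651 = 1.651.
n_eff = 532 / 1.651 = 322.23.

322.23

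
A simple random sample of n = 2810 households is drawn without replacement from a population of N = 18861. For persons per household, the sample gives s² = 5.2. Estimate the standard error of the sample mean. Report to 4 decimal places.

0.0397

Under SRS without replacement, Var(ȳ) = (1 − f)·s²/n with f = n/N = 2810/18861 = 0.14898468.
Var(ȳ) = (1 − 0.14898468)·5.2/2810 = 0.85101532·0.0018505338 = 0.0015748326.
SE(ȳ) = √(0.0015748326) = 0.0397.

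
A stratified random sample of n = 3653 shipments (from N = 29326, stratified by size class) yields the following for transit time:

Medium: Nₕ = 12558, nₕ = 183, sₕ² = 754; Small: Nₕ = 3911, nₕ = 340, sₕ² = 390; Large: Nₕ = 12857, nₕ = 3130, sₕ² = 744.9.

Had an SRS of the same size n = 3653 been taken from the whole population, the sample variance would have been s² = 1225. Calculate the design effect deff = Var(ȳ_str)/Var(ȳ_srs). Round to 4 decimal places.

Var(ȳ_str) = Σ Wₕ²(1−fₕ)sₕ²/nₕ with Wₕ = Nₕ/29326:
  Medium: (12558/29326)²·(1−183/12558)·754/183 = 0.74452671
  Small: (3911/29326)²·(1−340/3911)·390/340 = 0.018627634
  Large: (12857/29326)²·(1−3130/12857)·744.9/3130 = 0.034607206
  → Var(ȳ_str) = 0.79776155.
Var(ȳ_srs) = (1 − 3653/29326)·1225/3653 = 0.29356901.
deff = 0.79776155 / 0.29356901 = 2.7175.

2.7175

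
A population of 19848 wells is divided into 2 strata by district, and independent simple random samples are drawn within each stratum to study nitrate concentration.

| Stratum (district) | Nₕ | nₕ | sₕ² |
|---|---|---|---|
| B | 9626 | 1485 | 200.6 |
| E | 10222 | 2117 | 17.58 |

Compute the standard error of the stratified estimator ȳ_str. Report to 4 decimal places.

Var(ȳ_str) = Σₕ Wₕ²(1 − fₕ)sₕ²/nₕ with Wₕ = Nₕ/N, N = 19848.
B: Wₕ = 0.48498589; term = 0.48498589²·(1 − 0.15426969)·200.6/1485 = 0.026871665.
E: Wₕ = 0.51501411; term = 0.51501411²·(1 − 0.20710233)·17.58/2117 = 0.0017464389.
Sum = 0.028618104.
SE = √(0.028618104) = 0.1692.

0.1692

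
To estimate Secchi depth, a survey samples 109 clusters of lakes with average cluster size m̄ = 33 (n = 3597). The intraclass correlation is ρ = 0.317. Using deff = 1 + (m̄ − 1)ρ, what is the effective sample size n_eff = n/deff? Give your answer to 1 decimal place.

322.8

deff = 1 + (33 − 1)·0.317 = 1 + 10.144 = 11.144.
n_eff = 3597 / 11.144 = 322.8.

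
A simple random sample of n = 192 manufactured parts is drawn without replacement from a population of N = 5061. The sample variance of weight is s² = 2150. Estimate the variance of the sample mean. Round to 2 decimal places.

10.77

Under SRS without replacement, Var(ȳ) = (1 − f)·s²/n with f = n/N = 192/5061 = 0.03793717.
Var(ȳ) = (1 − 0.03793717)·2150/192 = 0.96206283·11.197917 = 10.773099.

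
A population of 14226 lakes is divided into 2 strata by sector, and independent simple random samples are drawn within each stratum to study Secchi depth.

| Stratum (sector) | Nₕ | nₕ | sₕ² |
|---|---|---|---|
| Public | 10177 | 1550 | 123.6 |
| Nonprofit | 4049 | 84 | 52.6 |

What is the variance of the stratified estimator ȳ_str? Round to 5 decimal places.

0.08427

Var(ȳ_str) = Σₕ Wₕ²(1 − fₕ)sₕ²/nₕ with Wₕ = Nₕ/N, N = 14226.
Public: Wₕ = 0.71538029; term = 0.71538029²·(1 − 0.15230422)·123.6/1550 = 0.034593996.
Nonprofit: Wₕ = 0.28461971; term = 0.28461971²·(1 − 0.02074586)·52.6/84 = 0.049674307.
Sum = 0.084268303.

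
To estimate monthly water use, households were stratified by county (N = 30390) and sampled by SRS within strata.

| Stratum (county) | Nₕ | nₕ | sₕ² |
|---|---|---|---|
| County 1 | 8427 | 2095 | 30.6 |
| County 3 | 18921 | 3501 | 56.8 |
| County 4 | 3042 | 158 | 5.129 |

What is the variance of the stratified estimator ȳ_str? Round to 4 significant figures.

Var(ȳ_str) = Σₕ Wₕ²(1 − fₕ)sₕ²/nₕ with Wₕ = Nₕ/N, N = 30390.
County 1: Wₕ = 0.27729516; term = 0.27729516²·(1 − 0.24860567)·30.6/2095 = 8.4389789 × 10^-4.
County 3: Wₕ = 0.62260612; term = 0.62260612²·(1 − 0.18503250)·56.8/3501 = 0.0051253471.
County 4: Wₕ = 0.10009872; term = 0.10009872²·(1 − 0.05193951)·5.129/158 = 3.0836756 × 10^-4.
Sum = 0.0062776126.

0.006278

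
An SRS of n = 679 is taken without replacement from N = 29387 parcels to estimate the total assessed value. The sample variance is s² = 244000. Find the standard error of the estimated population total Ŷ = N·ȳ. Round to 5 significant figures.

550600

Var(Ŷ) = N²·Var(ȳ) = N²·(1 − n/N)·s²/n.
f = 679/29387 = 0.02310545; Var(ȳ) = 0.97689455·244000/679 = 351.049.
Var(Ŷ) = 29387² · 351.049 = 3.0316443 × 10^11.
SE(Ŷ) = √(3.0316443 × 10^11) = 550600.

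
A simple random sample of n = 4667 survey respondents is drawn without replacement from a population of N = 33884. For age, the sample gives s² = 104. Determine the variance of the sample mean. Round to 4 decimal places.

Under SRS without replacement, Var(ȳ) = (1 − f)·s²/n with f = n/N = 4667/33884 = 0.13773462.
Var(ȳ) = (1 − 0.13773462)·104/4667 = 0.86226538·0.022284123 = 0.019214827.

0.0192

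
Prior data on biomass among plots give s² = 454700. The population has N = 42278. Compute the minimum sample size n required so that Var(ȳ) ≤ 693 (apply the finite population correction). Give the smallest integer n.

Without fpc, n₀ = s²/D = 454700/693 = 656.1328.
With fpc, (1 − n/N)·s²/n ≤ D requires n ≥ n₀/(1 + n₀/N) = 656.1328/(1 + 656.1328/42278) = 646.1056.
Rounding up, n = 647.

647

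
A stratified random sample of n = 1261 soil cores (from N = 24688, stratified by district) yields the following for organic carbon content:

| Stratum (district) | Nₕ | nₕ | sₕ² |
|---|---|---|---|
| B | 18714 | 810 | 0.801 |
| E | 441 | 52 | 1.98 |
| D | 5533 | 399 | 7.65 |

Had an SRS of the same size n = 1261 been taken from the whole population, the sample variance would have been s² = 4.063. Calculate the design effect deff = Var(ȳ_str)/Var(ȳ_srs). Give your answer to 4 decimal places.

0.4736

Var(ȳ_str) = Σ Wₕ²(1−fₕ)sₕ²/nₕ with Wₕ = Nₕ/24688:
  B: (18714/24688)²·(1−810/18714)·0.801/810 = 5.4361618 × 10^-4
  E: (441/24688)²·(1−52/441)·1.98/52 = 1.0717123 × 10^-5
  D: (5533/24688)²·(1−399/5533)·7.65/399 = 8.9357962 × 10^-4
  → Var(ȳ_str) = 0.0014479129.
Var(ȳ_srs) = (1 − 1261/24688)·4.063/1261 = 0.0030574721.
deff = 0.0014479129 / 0.0030574721 = 0.4736.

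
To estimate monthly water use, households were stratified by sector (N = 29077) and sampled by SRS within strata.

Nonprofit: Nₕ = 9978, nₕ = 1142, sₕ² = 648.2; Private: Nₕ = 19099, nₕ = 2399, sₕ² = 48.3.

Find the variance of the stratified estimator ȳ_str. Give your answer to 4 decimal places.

0.0668

Var(ȳ_str) = Σₕ Wₕ²(1 − fₕ)sₕ²/nₕ with Wₕ = Nₕ/N, N = 29077.
Nonprofit: Wₕ = 0.34315782; term = 0.34315782²·(1 − 0.11445179)·648.2/1142 = 0.059189264.
Private: Wₕ = 0.65684218; term = 0.65684218²·(1 − 0.12560867)·48.3/2399 = 0.0075952975.
Sum = 0.066784562.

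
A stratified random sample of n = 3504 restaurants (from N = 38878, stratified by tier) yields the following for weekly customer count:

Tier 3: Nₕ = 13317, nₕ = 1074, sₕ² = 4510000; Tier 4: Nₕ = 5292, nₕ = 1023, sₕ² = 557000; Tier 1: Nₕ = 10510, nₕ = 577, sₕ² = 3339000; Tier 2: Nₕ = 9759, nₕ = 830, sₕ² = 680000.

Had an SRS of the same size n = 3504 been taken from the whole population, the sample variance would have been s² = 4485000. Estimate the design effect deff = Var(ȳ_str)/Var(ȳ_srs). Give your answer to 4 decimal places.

Var(ȳ_str) = Σ Wₕ²(1−fₕ)sₕ²/nₕ with Wₕ = Nₕ/38878:
  Tier 3: (13317/38878)²·(1−1074/13317)·4510000/1074 = 452.95878
  Tier 4: (5292/38878)²·(1−1023/5292)·557000/1023 = 8.1380007
  Tier 1: (10510/38878)²·(1−577/10510)·3339000/577 = 399.68323
  Tier 2: (9759/38878)²·(1−830/9759)·680000/830 = 47.231434
  → Var(ȳ_str) = 908.01144.
Var(ȳ_srs) = (1 − 3504/38878)·4485000/3504 = 1164.6049.
deff = 908.01144 / 1164.6049 = 0.7797.

0.7797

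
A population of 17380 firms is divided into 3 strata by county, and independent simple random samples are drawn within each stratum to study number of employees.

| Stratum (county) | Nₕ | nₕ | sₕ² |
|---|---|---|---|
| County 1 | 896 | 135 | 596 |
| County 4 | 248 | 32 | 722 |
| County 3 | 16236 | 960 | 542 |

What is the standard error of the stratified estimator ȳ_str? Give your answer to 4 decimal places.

Var(ȳ_str) = Σₕ Wₕ²(1 − fₕ)sₕ²/nₕ with Wₕ = Nₕ/N, N = 17380.
County 1: Wₕ = 0.05155351; term = 0.05155351²·(1 − 0.15066964)·596/135 = 0.0099656496.
County 4: Wₕ = 0.01426928; term = 0.01426928²·(1 − 0.12903226)·722/32 = 0.0040012262.
County 3: Wₕ = 0.93417722; term = 0.93417722²·(1 − 0.05912786)·542/960 = 0.46357201.
Sum = 0.47753889.
SE = √(0.47753889) = 0.6910.

0.6910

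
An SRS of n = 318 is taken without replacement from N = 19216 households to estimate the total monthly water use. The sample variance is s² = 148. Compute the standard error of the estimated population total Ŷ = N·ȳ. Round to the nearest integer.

13000

Var(Ŷ) = N²·Var(ȳ) = N²·(1 − n/N)·s²/n.
f = 318/19216 = 0.01654871; Var(ȳ) = 0.98345129·148/318 = 0.45770689.
Var(Ŷ) = 19216² · 0.45770689 = 1.690104 × 10^8.
SE(Ŷ) = √(1.690104 × 10^8) = 13000.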